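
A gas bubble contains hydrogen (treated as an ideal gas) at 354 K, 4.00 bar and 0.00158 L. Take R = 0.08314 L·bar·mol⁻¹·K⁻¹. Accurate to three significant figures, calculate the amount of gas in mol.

PV = nRT ⇒ n = PV/(RT) = (4.00 × 0.00158) / (0.08314 × 354)

n ≈ 0.000215 mol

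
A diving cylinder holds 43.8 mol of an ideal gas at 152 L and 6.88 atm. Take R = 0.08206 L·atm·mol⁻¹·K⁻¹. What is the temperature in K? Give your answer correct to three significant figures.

T ≈ 291 K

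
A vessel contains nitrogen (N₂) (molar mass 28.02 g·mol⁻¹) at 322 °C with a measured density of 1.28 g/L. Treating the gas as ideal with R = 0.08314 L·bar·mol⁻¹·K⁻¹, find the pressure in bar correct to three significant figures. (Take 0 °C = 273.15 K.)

ρ = PM/(RT) ⇒ P = ρRT/M = (1.28 × 0.08314 × 595.1) / 28.02

P ≈ 2.26 bar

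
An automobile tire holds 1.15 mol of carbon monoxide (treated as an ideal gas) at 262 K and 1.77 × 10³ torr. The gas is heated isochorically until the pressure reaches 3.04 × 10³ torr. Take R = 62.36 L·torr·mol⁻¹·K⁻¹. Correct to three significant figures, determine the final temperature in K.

From PV = nRT: V₁ = nRT₁/P₁ = 10.62 L.
Isochoric, so P/T is constant: V₂ = V₁; T₂ = T₁·(P₂/P₁) = 450.0 K.

T₂ ≈ 450 K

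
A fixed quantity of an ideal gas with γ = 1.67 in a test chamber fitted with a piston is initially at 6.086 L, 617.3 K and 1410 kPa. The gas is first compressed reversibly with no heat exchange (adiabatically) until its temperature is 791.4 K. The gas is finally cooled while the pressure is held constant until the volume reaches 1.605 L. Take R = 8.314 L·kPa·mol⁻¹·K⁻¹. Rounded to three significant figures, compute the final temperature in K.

Reversible adiabatic, γ = 1.67: P₂ = P₁·(T₂/T₁)^(γ/(γ−1)) = 2619 kPa; V₂ = V₁·(T₁/T₂)^(1/(γ−1)) = 4.200 L.
Isobaric, so V/T is constant: P₃ = P₂; T₃ = T₂·(V₃/V₂) = 302.4 K.

T₃ ≈ 302 K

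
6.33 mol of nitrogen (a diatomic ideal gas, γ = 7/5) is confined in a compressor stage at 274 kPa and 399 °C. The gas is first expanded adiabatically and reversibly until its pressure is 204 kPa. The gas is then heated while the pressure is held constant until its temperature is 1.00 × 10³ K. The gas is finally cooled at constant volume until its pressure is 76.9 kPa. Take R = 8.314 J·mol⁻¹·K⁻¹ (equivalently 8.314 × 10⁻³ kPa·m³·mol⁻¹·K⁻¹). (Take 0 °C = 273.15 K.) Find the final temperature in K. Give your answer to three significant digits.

Convert: T₁ = 672.1 K.
From PV = nRT: V₁ = nRT₁/P₁ = 0.1291 m³.
Reversible adiabatic, γ = 7/5: T₂ = T₁·(P₂/P₁)^((γ−1)/γ) = 617.8 K; V₂ = V₁·(P₁/P₂)^(1/γ) = 0.1594 m³.
Isobaric, so V/T is constant: P₃ = P₂; V₃ = V₂·(T₃/T₂) = 0.2580 m³.
V constant ⇒ P ∝ T: V₄ = V₃; T₄ = T₃·(P₄/P₃) = 377.0 K.

T₄ ≈ 377 K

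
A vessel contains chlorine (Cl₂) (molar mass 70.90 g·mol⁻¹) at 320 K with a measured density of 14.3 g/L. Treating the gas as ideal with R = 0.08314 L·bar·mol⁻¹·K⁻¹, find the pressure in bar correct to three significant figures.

ρ = PM/(RT) ⇒ P = ρRT/M = (14.3 × 0.08314 × 320.0) / 70.90

P ≈ 5.37 bar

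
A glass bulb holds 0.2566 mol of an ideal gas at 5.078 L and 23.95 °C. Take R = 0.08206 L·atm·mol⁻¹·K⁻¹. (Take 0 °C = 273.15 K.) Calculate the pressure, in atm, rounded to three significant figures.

Convert: T = 297.10 K.
PV = nRT ⇒ P = nRT/V = (0.2566 × 0.08206 × 297.10) / 5.078

P ≈ 1.23 atm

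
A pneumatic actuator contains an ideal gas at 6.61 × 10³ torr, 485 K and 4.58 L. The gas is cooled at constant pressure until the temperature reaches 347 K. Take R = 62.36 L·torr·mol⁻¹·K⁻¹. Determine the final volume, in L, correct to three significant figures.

V₂ ≈ 3.28 L

Isobaric, so V/T is constant: P₂ = P₁; V₂ = V₁·(T₂/T₁) = 3.277 L.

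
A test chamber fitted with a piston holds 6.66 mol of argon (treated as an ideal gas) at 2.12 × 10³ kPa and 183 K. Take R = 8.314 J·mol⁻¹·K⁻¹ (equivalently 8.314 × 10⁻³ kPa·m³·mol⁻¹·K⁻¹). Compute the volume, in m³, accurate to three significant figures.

PV = nRT ⇒ V = nRT/P = (6.66 × 8.314 × 10⁻³ × 183) / 2.12e+03

V ≈ 0.00478 m³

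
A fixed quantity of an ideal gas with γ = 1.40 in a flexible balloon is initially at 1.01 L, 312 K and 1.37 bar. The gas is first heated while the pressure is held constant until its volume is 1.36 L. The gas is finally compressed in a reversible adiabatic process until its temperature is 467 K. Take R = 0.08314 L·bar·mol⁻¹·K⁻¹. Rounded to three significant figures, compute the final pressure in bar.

P₃ ≈ 1.98 bar

P constant ⇒ V ∝ T: P₂ = P₁; T₂ = T₁·(V₂/V₁) = 420.1 K.
Adiabatic (γ = 1.40), T V^(γ−1) and P V^γ constant: P₃ = P₂·(T₃/T₂)^(γ/(γ−1)) = 1.984 bar; V₃ = V₂·(T₂/T₃)^(1/(γ−1)) = 1.044 L.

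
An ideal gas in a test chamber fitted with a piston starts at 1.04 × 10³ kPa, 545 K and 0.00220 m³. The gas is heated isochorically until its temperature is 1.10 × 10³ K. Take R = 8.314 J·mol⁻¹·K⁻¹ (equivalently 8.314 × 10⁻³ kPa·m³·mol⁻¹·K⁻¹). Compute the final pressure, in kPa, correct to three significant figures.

V constant ⇒ P ∝ T: V₂ = V₁; P₂ = P₁·(T₂/T₁) = 2099 kPa.

P₂ ≈ 2.10e+03 kPa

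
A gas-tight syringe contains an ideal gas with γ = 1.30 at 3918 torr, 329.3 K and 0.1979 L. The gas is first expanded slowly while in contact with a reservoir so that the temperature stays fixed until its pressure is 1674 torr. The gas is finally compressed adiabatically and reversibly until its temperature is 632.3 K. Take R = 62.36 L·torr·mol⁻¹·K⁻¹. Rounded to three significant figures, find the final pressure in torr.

P₃ ≈ 2.83e+04 torr

T constant ⇒ Boyle's law P V = const: T₂ = T₁; V₂ = V₁·(P₁/P₂) = 0.4632 L.
Reversible adiabatic, γ = 1.30: P₃ = P₂·(T₃/T₂)^(γ/(γ−1)) = 2.828e+04 torr; V₃ = V₂·(T₂/T₃)^(1/(γ−1)) = 0.05264 L.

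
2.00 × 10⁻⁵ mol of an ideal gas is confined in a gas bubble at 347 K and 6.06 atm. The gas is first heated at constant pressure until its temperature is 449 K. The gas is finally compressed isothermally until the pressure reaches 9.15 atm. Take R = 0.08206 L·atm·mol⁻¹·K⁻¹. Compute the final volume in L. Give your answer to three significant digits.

V₃ ≈ 8.05e-05 L

From PV = nRT: V₁ = nRT₁/P₁ = 9.398e-05 L.
P constant ⇒ V ∝ T: P₂ = P₁; V₂ = V₁·(T₂/T₁) = 0.0001216 L.
T constant ⇒ Boyle's law P V = const: T₃ = T₂; V₃ = V₂·(P₂/P₃) = 8.054e-05 L.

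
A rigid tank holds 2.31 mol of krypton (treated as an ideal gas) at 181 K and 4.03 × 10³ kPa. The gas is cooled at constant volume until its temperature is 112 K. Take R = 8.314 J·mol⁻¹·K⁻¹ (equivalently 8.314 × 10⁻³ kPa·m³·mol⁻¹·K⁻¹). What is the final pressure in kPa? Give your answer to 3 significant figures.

P₂ ≈ 2.49e+03 kPa

From PV = nRT: V₁ = nRT₁/P₁ = 0.0008626 m³.
V constant ⇒ P ∝ T: V₂ = V₁; P₂ = P₁·(T₂/T₁) = 2494 kPa.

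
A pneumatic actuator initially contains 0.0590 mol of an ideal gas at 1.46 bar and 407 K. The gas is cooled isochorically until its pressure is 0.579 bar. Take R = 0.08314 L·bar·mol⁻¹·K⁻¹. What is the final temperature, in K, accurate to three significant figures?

From PV = nRT: V₁ = nRT₁/P₁ = 1.367 L.
Isochoric, so P/T is constant: V₂ = V₁; T₂ = T₁·(P₂/P₁) = 161.4 K.

T₂ ≈ 161 K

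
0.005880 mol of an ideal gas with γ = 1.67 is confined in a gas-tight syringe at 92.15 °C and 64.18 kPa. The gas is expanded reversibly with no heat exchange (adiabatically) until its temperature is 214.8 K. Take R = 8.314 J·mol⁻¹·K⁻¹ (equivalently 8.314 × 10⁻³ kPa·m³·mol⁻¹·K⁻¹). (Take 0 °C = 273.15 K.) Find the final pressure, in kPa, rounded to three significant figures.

Convert: T₁ = 365.3 K.
From PV = nRT: V₁ = nRT₁/P₁ = 0.0002783 m³.
Adiabatic (γ = 1.67), T V^(γ−1) and P V^γ constant: P₂ = P₁·(T₂/T₁)^(γ/(γ−1)) = 17.08 kPa; V₂ = V₁·(T₁/T₂)^(1/(γ−1)) = 0.0006147 m³.

P₂ ≈ 17.1 kPa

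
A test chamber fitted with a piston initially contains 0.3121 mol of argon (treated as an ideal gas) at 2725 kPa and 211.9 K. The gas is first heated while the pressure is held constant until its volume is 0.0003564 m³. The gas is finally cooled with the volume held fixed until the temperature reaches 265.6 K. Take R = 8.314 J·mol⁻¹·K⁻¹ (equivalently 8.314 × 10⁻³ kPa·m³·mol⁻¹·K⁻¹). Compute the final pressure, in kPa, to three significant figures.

From PV = nRT: V₁ = nRT₁/P₁ = 0.0002018 m³.
Isobaric, so V/T is constant: P₂ = P₁; T₂ = T₁·(V₂/V₁) = 374.3 K.
Isochoric, so P/T is constant: V₃ = V₂; P₃ = P₂·(T₃/T₂) = 1934 kPa.

P₃ ≈ 1.93e+03 kPa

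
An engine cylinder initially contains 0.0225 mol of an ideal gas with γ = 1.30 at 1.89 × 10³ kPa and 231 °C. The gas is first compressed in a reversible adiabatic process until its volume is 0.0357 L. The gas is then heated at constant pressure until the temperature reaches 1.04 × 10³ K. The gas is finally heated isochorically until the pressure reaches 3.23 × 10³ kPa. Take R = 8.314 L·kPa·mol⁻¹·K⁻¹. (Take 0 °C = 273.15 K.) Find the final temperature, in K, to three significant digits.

Convert: T₁ = 504.1 K.
From PV = nRT: V₁ = nRT₁/P₁ = 0.04990 L.
Adiabatic (γ = 1.30), T V^(γ−1) and P V^γ constant: T₂ = T₁·(V₁/V₂)^(γ−1) = 557.4 K; P₂ = P₁·(V₁/V₂)^γ = 2921 kPa.
P constant ⇒ V ∝ T: P₃ = P₂; V₃ = V₂·(T₃/T₂) = 0.06661 L.
Isochoric, so P/T is constant: V₄ = V₃; T₄ = T₃·(P₄/P₃) = 1150 K.

T₄ ≈ 1.15e+03 K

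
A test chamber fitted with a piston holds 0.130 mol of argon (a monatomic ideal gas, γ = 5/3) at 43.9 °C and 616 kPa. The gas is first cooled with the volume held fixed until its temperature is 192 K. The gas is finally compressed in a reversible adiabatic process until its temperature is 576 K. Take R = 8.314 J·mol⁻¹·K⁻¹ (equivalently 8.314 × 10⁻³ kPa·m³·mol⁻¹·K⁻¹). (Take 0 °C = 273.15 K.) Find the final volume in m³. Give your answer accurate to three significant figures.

Convert: T₁ = 317.0 K.
From PV = nRT: V₁ = nRT₁/P₁ = 0.0005563 m³.
Isochoric, so P/T is constant: V₂ = V₁; P₂ = P₁·(T₂/T₁) = 373.0 kPa.
Adiabatic (γ = 5/3), T V^(γ−1) and P V^γ constant: P₃ = P₂·(T₃/T₂)^(γ/(γ−1)) = 5815 kPa; V₃ = V₂·(T₂/T₃)^(1/(γ−1)) = 0.0001071 m³.

V₃ ≈ 0.000107 m³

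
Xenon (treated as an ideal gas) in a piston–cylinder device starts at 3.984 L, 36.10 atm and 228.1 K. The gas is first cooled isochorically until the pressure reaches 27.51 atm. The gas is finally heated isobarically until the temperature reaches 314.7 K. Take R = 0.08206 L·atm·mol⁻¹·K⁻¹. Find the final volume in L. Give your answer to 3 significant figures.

V₃ ≈ 7.21 L

Isochoric, so P/T is constant: V₂ = V₁; T₂ = T₁·(P₂/P₁) = 173.8 K.
Isobaric, so V/T is constant: P₃ = P₂; V₃ = V₂·(T₃/T₂) = 7.213 L.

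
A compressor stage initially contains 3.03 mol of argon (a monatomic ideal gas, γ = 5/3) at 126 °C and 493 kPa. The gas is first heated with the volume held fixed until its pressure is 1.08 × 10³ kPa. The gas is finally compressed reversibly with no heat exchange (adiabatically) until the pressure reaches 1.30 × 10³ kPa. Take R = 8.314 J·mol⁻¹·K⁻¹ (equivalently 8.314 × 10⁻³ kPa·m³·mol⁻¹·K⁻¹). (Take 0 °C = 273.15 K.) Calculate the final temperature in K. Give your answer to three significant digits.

Convert: T₁ = 399.1 K.
From PV = nRT: V₁ = nRT₁/P₁ = 0.02040 m³.
V constant ⇒ P ∝ T: V₂ = V₁; T₂ = T₁·(P₂/P₁) = 874.4 K.
Adiabatic (γ = 5/3), T V^(γ−1) and P V^γ constant: T₃ = T₂·(P₃/P₂)^((γ−1)/γ) = 941.7 K; V₃ = V₂·(P₂/P₃)^(1/γ) = 0.01825 m³.

T₃ ≈ 942 K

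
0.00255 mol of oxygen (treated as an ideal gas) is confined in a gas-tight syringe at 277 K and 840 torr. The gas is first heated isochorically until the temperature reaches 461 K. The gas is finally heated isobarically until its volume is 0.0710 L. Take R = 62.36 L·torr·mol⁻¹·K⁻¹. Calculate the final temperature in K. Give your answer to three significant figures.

T₃ ≈ 624 K

From PV = nRT: V₁ = nRT₁/P₁ = 0.05244 L.
V constant ⇒ P ∝ T: V₂ = V₁; P₂ = P₁·(T₂/T₁) = 1398 torr.
P constant ⇒ V ∝ T: P₃ = P₂; T₃ = T₂·(V₃/V₂) = 624.2 K.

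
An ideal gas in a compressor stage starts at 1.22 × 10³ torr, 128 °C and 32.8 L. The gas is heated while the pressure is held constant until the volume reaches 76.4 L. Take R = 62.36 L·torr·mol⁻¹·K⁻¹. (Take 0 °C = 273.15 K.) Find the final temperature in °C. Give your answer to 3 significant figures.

Convert: T₁ = 401.1 K.
P constant ⇒ V ∝ T: P₂ = P₁; T₂ = T₁·(V₂/V₁) = 934.4 K.

T₂ ≈ 661 °C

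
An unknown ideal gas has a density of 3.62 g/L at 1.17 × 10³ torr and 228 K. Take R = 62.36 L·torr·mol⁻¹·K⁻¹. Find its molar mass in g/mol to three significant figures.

ρ = PM/(RT) ⇒ M = ρRT/P = (3.62 × 62.36 × 228.0) / 1.17e+03

M ≈ 44.0 g/mol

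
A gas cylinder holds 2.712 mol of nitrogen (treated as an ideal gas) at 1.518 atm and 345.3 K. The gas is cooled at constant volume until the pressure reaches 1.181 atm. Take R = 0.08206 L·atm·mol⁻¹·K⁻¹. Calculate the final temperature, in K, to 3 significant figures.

From PV = nRT: V₁ = nRT₁/P₁ = 50.62 L.
V constant ⇒ P ∝ T: V₂ = V₁; T₂ = T₁·(P₂/P₁) = 268.6 K.

T₂ ≈ 269 K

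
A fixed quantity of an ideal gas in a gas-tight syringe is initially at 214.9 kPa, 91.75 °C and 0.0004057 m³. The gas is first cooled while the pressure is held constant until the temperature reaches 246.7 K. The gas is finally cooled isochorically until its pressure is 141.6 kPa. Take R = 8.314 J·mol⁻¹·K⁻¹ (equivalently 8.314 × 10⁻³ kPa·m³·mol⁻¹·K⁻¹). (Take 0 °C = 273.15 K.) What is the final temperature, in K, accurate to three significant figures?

T₃ ≈ 163 K

Convert: T₁ = 364.9 K.
P constant ⇒ V ∝ T: P₂ = P₁; V₂ = V₁·(T₂/T₁) = 0.0002743 m³.
V constant ⇒ P ∝ T: V₃ = V₂; T₃ = T₂·(P₃/P₂) = 162.6 K.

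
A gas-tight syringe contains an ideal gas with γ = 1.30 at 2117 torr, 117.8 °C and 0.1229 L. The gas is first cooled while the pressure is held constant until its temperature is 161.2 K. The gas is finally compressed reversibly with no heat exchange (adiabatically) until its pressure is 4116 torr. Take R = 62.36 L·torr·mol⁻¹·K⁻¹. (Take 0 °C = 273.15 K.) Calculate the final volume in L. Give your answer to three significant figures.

Convert: T₁ = 390.9 K.
P constant ⇒ V ∝ T: P₂ = P₁; V₂ = V₁·(T₂/T₁) = 0.05068 L.
Reversible adiabatic, γ = 1.30: T₃ = T₂·(P₃/P₂)^((γ−1)/γ) = 187.9 K; V₃ = V₂·(P₂/P₃)^(1/γ) = 0.03039 L.

V₃ ≈ 0.0304 L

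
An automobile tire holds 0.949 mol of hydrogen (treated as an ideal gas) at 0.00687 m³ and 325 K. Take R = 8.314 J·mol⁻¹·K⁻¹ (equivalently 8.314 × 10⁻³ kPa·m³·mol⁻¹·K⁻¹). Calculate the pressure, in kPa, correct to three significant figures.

PV = nRT ⇒ P = nRT/V = (0.949 × 8.314 × 10⁻³ × 325) / 0.00687

P ≈ 373 kPa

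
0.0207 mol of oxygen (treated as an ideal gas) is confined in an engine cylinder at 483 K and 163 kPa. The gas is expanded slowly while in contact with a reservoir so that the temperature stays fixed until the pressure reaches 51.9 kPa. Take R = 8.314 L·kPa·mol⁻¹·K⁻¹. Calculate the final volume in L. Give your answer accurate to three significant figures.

From PV = nRT: V₁ = nRT₁/P₁ = 0.5100 L.
T constant ⇒ Boyle's law P V = const: T₂ = T₁; V₂ = V₁·(P₁/P₂) = 1.602 L.

V₂ ≈ 1.60 L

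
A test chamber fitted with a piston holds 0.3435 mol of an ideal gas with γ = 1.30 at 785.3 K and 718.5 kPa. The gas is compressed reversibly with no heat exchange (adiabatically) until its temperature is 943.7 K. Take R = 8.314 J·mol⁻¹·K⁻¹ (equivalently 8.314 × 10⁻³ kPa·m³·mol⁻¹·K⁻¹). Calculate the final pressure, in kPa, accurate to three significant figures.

P₂ ≈ 1.59e+03 kPa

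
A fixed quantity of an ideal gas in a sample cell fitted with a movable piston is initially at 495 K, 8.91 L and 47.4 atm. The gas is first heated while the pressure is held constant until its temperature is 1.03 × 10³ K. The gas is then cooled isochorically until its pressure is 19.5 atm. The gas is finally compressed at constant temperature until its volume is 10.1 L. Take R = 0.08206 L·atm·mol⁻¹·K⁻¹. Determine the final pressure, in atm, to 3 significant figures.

P₄ ≈ 35.8 atm

P constant ⇒ V ∝ T: P₂ = P₁; V₂ = V₁·(T₂/T₁) = 18.54 L.
Isochoric, so P/T is constant: V₃ = V₂; T₃ = T₂·(P₃/P₂) = 423.7 K.
Isothermal, so P V is constant: T₄ = T₃; P₄ = P₃·(V₃/V₄) = 35.80 atm.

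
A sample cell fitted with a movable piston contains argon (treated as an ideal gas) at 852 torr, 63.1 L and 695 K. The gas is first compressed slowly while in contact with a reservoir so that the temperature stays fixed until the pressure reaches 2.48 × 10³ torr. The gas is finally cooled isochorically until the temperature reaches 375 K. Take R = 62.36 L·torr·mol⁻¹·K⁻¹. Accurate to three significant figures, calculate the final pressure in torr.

P₃ ≈ 1.34e+03 torr

T constant ⇒ Boyle's law P V = const: T₂ = T₁; V₂ = V₁·(P₁/P₂) = 21.68 L.
Isochoric, so P/T is constant: V₃ = V₂; P₃ = P₂·(T₃/T₂) = 1338 torr.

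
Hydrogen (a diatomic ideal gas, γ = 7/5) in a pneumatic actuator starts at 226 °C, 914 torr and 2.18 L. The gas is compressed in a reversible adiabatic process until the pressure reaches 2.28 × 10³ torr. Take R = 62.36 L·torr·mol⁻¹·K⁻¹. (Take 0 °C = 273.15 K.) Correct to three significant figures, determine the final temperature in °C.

T₂ ≈ 375 °C

Convert: T₁ = 499.1 K.
Reversible adiabatic, γ = 7/5: T₂ = T₁·(P₂/P₁)^((γ−1)/γ) = 648.1 K; V₂ = V₁·(P₁/P₂)^(1/γ) = 1.135 L.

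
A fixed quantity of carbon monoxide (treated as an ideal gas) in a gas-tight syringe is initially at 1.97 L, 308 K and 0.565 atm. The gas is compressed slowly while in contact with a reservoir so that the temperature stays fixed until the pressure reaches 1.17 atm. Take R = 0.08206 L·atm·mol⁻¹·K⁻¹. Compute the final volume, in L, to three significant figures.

V₂ ≈ 0.951 L

T constant ⇒ Boyle's law P V = const: T₂ = T₁; V₂ = V₁·(P₁/P₂) = 0.9513 L.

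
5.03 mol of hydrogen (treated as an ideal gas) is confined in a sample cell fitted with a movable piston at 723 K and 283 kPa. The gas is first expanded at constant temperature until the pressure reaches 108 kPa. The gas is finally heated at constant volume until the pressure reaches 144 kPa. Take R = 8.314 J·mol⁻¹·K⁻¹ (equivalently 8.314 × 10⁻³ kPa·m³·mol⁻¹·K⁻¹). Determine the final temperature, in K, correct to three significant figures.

From PV = nRT: V₁ = nRT₁/P₁ = 0.1068 m³.
T constant ⇒ Boyle's law P V = const: T₂ = T₁; V₂ = V₁·(P₁/P₂) = 0.2800 m³.
V constant ⇒ P ∝ T: V₃ = V₂; T₃ = T₂·(P₃/P₂) = 964.0 K.

T₃ ≈ 964 K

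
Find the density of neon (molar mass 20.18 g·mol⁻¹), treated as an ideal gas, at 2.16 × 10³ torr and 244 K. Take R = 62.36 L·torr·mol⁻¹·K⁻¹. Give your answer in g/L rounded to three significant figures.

ρ ≈ 2.86 g/L

ρ = PM/(RT) = (2.16e+03 × 20.18) / (62.36 × 244.0)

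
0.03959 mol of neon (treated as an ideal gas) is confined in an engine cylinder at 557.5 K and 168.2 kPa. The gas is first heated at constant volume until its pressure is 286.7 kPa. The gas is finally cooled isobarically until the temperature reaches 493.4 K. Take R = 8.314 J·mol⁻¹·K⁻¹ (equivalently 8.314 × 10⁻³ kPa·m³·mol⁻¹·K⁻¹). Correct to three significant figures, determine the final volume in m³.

From PV = nRT: V₁ = nRT₁/P₁ = 0.001091 m³.
Isochoric, so P/T is constant: V₂ = V₁; T₂ = T₁·(P₂/P₁) = 950.3 K.
P constant ⇒ V ∝ T: P₃ = P₂; V₃ = V₂·(T₃/T₂) = 0.0005665 m³.

V₃ ≈ 0.000566 m³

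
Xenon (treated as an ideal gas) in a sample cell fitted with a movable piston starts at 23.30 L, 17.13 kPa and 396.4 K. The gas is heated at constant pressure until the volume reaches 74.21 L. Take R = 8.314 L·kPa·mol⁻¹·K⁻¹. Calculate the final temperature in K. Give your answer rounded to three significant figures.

T₂ ≈ 1.26e+03 K

P constant ⇒ V ∝ T: P₂ = P₁; T₂ = T₁·(V₂/V₁) = 1263 K.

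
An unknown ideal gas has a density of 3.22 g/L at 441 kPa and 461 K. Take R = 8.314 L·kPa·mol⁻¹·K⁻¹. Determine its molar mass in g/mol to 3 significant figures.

ρ = PM/(RT) ⇒ M = ρRT/P = (3.22 × 8.314 × 461.0) / 441

M ≈ 28.0 g/mol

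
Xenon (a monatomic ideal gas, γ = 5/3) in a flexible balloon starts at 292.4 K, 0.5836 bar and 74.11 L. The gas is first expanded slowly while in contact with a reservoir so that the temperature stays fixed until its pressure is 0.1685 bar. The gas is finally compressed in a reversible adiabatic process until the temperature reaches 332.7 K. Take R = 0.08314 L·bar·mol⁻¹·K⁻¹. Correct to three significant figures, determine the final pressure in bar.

Isothermal, so P V is constant: T₂ = T₁; V₂ = V₁·(P₁/P₂) = 256.7 L.
Reversible adiabatic, γ = 5/3: P₃ = P₂·(T₃/T₂)^(γ/(γ−1)) = 0.2327 bar; V₃ = V₂·(T₂/T₃)^(1/(γ−1)) = 211.5 L.

P₃ ≈ 0.233 bar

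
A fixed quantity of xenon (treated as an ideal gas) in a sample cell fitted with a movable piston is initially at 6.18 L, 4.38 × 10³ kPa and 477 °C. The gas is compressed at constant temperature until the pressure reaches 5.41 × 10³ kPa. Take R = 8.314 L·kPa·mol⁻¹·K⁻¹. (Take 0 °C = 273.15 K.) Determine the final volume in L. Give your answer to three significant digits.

Convert: T₁ = 750.1 K.
Isothermal, so P V is constant: T₂ = T₁; V₂ = V₁·(P₁/P₂) = 5.003 L.

V₂ ≈ 5.00 L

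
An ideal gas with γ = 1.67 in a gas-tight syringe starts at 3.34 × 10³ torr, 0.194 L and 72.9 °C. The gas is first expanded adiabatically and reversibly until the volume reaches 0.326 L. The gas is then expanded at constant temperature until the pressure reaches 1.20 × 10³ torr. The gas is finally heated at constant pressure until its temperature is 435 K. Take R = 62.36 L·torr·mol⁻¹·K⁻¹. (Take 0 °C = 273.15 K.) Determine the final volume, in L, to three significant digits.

V₄ ≈ 0.679 L

Convert: T₁ = 346.0 K.
Reversible adiabatic, γ = 1.67: T₂ = T₁·(V₁/V₂)^(γ−1) = 244.4 K; P₂ = P₁·(V₁/V₂)^γ = 1404 torr.
T constant ⇒ Boyle's law P V = const: T₃ = T₂; V₃ = V₂·(P₂/P₃) = 0.3814 L.
Isobaric, so V/T is constant: P₄ = P₃; V₄ = V₃·(T₄/T₃) = 0.6788 L.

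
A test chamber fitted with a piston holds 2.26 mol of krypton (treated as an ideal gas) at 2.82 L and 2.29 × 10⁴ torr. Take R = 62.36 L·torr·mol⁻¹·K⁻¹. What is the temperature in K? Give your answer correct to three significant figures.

T ≈ 458 K

PV = nRT ⇒ T = PV/(nR) = (2.29e+04 × 2.82) / (2.26 × 62.36)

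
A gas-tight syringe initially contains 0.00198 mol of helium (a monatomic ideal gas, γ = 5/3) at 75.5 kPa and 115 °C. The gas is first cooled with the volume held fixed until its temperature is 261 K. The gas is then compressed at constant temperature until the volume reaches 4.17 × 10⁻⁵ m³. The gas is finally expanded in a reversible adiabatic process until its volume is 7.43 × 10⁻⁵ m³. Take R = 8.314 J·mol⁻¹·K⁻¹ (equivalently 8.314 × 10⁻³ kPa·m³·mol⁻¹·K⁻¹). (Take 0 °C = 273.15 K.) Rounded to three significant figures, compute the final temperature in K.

T₄ ≈ 178 K

Convert: T₁ = 388.1 K.
From PV = nRT: V₁ = nRT₁/P₁ = 8.463e-05 m³.
V constant ⇒ P ∝ T: V₂ = V₁; P₂ = P₁·(T₂/T₁) = 50.77 kPa.
T constant ⇒ Boyle's law P V = const: T₃ = T₂; P₃ = P₂·(V₂/V₃) = 103.0 kPa.
Adiabatic (γ = 5/3), T V^(γ−1) and P V^γ constant: T₄ = T₃·(V₃/V₄)^(γ−1) = 177.6 K; P₄ = P₃·(V₃/V₄)^γ = 39.35 kPa.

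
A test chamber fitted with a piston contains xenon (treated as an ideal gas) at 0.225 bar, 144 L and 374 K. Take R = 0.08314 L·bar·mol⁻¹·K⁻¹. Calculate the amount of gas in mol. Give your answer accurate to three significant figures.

n ≈ 1.04 mol

PV = nRT ⇒ n = PV/(RT) = (0.225 × 144) / (0.08314 × 374)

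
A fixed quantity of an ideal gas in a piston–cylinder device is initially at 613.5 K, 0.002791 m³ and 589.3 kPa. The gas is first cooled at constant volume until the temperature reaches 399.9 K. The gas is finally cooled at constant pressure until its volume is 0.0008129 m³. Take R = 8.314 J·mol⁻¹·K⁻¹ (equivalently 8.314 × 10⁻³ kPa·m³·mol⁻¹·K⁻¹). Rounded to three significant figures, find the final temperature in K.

T₃ ≈ 116 K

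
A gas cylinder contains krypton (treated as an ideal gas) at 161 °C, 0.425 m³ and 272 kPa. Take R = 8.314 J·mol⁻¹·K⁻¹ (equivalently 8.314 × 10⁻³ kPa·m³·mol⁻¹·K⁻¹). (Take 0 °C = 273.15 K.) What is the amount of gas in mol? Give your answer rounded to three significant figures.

Convert: T = 434.15 K.
PV = nRT ⇒ n = PV/(RT) = (272 × 0.425) / (8.314 × 10⁻³ × 434.15)

n ≈ 32.0 mol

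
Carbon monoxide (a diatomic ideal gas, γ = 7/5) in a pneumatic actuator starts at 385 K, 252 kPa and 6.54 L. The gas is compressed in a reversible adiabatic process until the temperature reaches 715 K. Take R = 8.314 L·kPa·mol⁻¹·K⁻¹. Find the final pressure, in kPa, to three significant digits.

Reversible adiabatic, γ = 7/5: P₂ = P₁·(T₂/T₁)^(γ/(γ−1)) = 2200 kPa; V₂ = V₁·(T₁/T₂)^(1/(γ−1)) = 1.391 L.

P₂ ≈ 2.20e+03 kPa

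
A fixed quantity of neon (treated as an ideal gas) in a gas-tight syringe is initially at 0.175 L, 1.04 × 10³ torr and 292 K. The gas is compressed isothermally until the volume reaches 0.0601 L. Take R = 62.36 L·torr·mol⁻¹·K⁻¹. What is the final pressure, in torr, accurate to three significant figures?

P₂ ≈ 3.03e+03 torr

T constant ⇒ Boyle's law P V = const: T₂ = T₁; P₂ = P₁·(V₁/V₂) = 3028 torr.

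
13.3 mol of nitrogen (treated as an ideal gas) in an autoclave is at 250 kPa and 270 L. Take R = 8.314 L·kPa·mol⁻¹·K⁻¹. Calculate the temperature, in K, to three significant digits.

T ≈ 610 K

PV = nRT ⇒ T = PV/(nR) = (250 × 270) / (13.3 × 8.314)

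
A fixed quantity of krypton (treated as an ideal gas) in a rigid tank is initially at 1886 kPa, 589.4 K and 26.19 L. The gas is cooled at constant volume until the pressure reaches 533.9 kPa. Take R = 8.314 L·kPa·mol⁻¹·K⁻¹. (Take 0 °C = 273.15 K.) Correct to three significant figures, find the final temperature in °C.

T₂ ≈ -106 °C

V constant ⇒ P ∝ T: V₂ = V₁; T₂ = T₁·(P₂/P₁) = 166.9 K.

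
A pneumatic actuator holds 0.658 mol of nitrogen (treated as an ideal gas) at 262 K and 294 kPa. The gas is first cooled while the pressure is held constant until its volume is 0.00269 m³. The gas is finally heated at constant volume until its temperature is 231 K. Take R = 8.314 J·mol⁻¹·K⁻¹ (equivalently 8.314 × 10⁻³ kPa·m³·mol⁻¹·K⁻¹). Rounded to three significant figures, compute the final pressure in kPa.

From PV = nRT: V₁ = nRT₁/P₁ = 0.004875 m³.
P constant ⇒ V ∝ T: P₂ = P₁; T₂ = T₁·(V₂/V₁) = 144.6 K.
Isochoric, so P/T is constant: V₃ = V₂; P₃ = P₂·(T₃/T₂) = 469.8 kPa.

P₃ ≈ 470 kPa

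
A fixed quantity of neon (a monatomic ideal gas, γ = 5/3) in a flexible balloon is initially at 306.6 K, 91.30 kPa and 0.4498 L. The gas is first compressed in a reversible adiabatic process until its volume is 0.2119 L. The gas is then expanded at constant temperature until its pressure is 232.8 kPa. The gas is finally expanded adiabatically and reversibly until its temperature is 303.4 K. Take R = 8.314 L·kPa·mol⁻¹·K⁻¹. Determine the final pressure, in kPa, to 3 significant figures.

Adiabatic (γ = 5/3), T V^(γ−1) and P V^γ constant: T₂ = T₁·(V₁/V₂)^(γ−1) = 506.4 K; P₂ = P₁·(V₁/V₂)^γ = 320.1 kPa.
T constant ⇒ Boyle's law P V = const: T₃ = T₂; V₃ = V₂·(P₂/P₃) = 0.2914 L.
Reversible adiabatic, γ = 5/3: P₄ = P₃·(T₄/T₃)^(γ/(γ−1)) = 64.68 kPa; V₄ = V₃·(T₃/T₄)^(1/(γ−1)) = 0.6283 L.

P₄ ≈ 64.7 kPa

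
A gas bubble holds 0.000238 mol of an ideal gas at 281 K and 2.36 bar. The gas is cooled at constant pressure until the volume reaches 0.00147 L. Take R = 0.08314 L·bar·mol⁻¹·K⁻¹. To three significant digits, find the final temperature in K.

T₂ ≈ 175 K

From PV = nRT: V₁ = nRT₁/P₁ = 0.002356 L.
Isobaric, so V/T is constant: P₂ = P₁; T₂ = T₁·(V₂/V₁) = 175.3 K.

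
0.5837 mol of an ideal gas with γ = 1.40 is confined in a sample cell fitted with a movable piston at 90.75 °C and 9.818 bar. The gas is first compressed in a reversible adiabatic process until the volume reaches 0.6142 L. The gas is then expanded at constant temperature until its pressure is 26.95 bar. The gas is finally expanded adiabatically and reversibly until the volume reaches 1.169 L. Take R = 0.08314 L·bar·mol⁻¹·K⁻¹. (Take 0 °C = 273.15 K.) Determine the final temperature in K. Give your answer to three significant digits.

T₄ ≈ 527 K

Convert: T₁ = 363.9 K.
From PV = nRT: V₁ = nRT₁/P₁ = 1.799 L.
Reversible adiabatic, γ = 1.40: T₂ = T₁·(V₁/V₂)^(γ−1) = 559.3 K; P₂ = P₁·(V₁/V₂)^γ = 44.19 bar.
Isothermal, so P V is constant: T₃ = T₂; V₃ = V₂·(P₂/P₃) = 1.007 L.
Adiabatic (γ = 1.40), T V^(γ−1) and P V^γ constant: T₄ = T₃·(V₃/V₄)^(γ−1) = 526.9 K; P₄ = P₃·(V₃/V₄)^γ = 21.87 bar.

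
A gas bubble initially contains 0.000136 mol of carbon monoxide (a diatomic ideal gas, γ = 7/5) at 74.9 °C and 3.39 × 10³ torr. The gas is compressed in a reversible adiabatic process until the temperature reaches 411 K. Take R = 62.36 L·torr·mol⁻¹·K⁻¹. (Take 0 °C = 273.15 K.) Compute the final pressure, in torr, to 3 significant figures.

P₂ ≈ 6.07e+03 torr

Convert: T₁ = 348.0 K.
From PV = nRT: V₁ = nRT₁/P₁ = 0.0008707 L.
Adiabatic (γ = 7/5), T V^(γ−1) and P V^γ constant: P₂ = P₁·(T₂/T₁)^(γ/(γ−1)) = 6066 torr; V₂ = V₁·(T₁/T₂)^(1/(γ−1)) = 0.0005746 L.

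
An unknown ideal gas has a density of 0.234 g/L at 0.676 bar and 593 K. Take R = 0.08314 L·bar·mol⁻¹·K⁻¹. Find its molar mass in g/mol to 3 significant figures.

M ≈ 17.1 g/mol

ρ = PM/(RT) ⇒ M = ρRT/P = (0.234 × 0.08314 × 593.0) / 0.676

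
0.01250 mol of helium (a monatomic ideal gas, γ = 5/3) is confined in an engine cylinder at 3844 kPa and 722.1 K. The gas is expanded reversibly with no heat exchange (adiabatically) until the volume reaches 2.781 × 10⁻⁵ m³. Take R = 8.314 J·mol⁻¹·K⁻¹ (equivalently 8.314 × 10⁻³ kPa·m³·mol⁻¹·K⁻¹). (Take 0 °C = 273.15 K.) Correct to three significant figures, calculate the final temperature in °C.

From PV = nRT: V₁ = nRT₁/P₁ = 1.952e-05 m³.
Adiabatic (γ = 5/3), T V^(γ−1) and P V^γ constant: T₂ = T₁·(V₁/V₂)^(γ−1) = 570.4 K; P₂ = P₁·(V₁/V₂)^γ = 2131 kPa.

T₂ ≈ 297 °C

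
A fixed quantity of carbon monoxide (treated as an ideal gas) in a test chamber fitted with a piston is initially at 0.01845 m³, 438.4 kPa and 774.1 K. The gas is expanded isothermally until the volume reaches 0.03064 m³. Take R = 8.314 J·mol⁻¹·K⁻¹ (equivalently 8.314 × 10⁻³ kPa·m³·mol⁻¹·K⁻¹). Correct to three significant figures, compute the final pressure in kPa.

T constant ⇒ Boyle's law P V = const: T₂ = T₁; P₂ = P₁·(V₁/V₂) = 264.0 kPa.

P₂ ≈ 264 kPa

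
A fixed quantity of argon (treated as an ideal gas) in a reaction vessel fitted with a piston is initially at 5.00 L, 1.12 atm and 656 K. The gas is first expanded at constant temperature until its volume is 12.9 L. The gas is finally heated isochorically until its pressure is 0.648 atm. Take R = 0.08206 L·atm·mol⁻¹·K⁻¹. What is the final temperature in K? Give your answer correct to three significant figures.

T₃ ≈ 979 K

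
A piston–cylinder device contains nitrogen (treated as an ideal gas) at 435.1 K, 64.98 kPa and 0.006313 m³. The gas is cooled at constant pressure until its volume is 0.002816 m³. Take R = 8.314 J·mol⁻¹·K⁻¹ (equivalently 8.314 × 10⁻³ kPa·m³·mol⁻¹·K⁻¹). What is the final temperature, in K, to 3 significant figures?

T₂ ≈ 194 K

P constant ⇒ V ∝ T: P₂ = P₁; T₂ = T₁·(V₂/V₁) = 194.1 K.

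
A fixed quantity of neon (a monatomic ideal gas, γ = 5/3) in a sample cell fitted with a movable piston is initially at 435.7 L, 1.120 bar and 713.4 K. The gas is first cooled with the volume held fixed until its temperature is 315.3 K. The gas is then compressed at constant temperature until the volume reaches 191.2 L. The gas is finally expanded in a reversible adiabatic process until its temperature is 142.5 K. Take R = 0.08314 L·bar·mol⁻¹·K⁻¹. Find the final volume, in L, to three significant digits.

V₄ ≈ 629 L

Isochoric, so P/T is constant: V₂ = V₁; P₂ = P₁·(T₂/T₁) = 0.4950 bar.
T constant ⇒ Boyle's law P V = const: T₃ = T₂; P₃ = P₂·(V₂/V₃) = 1.128 bar.
Adiabatic (γ = 5/3), T V^(γ−1) and P V^γ constant: P₄ = P₃·(T₄/T₃)^(γ/(γ−1)) = 0.1549 bar; V₄ = V₃·(T₃/T₄)^(1/(γ−1)) = 629.3 L.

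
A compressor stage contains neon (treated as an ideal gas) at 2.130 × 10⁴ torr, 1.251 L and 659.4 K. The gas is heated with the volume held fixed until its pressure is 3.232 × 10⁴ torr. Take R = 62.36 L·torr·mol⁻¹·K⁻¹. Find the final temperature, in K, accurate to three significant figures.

T₂ ≈ 1.00e+03 K

Isochoric, so P/T is constant: V₂ = V₁; T₂ = T₁·(P₂/P₁) = 1001 K.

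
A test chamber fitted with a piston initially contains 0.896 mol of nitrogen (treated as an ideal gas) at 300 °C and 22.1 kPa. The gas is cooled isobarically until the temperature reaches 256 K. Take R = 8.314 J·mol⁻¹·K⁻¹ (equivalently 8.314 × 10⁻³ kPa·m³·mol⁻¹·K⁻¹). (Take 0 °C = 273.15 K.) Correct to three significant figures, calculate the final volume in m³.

V₂ ≈ 0.0863 m³

Convert: T₁ = 573.1 K.
From PV = nRT: V₁ = nRT₁/P₁ = 0.1932 m³.
Isobaric, so V/T is constant: P₂ = P₁; V₂ = V₁·(T₂/T₁) = 0.08629 m³.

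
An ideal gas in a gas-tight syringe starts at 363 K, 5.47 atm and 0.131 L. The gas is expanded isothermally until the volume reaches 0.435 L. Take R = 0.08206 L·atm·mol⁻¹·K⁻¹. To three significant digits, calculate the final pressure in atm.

T constant ⇒ Boyle's law P V = const: T₂ = T₁; P₂ = P₁·(V₁/V₂) = 1.647 atm.

P₂ ≈ 1.65 atm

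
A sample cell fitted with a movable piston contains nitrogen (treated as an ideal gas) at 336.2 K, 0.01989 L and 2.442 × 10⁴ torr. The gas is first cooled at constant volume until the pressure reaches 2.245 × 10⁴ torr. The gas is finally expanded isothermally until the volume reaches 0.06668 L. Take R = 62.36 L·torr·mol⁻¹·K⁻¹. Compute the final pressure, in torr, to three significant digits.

P₃ ≈ 6.70e+03 torr

V constant ⇒ P ∝ T: V₂ = V₁; T₂ = T₁·(P₂/P₁) = 309.1 K.
T constant ⇒ Boyle's law P V = const: T₃ = T₂; P₃ = P₂·(V₂/V₃) = 6697 torr.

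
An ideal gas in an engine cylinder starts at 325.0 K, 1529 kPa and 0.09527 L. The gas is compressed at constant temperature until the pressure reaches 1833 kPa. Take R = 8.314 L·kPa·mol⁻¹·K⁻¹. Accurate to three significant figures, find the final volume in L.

Isothermal, so P V is constant: T₂ = T₁; V₂ = V₁·(P₁/P₂) = 0.07947 L.

V₂ ≈ 0.0795 L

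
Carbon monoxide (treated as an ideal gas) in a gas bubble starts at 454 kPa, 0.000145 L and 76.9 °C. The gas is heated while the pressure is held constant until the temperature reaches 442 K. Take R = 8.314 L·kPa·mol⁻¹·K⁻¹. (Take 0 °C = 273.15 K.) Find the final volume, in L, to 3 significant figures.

V₂ ≈ 0.000183 L

Convert: T₁ = 350.0 K.
P constant ⇒ V ∝ T: P₂ = P₁; V₂ = V₁·(T₂/T₁) = 0.0001831 L.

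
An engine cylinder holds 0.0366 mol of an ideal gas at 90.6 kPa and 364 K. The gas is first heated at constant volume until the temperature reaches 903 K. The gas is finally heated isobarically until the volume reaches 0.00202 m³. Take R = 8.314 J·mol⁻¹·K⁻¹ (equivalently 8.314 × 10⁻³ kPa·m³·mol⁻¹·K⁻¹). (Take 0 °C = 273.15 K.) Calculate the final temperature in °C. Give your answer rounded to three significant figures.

T₃ ≈ 1.22e+03 °C

From PV = nRT: V₁ = nRT₁/P₁ = 0.001223 m³.
Isochoric, so P/T is constant: V₂ = V₁; P₂ = P₁·(T₂/T₁) = 224.8 kPa.
Isobaric, so V/T is constant: P₃ = P₂; T₃ = T₂·(V₃/V₂) = 1492 K.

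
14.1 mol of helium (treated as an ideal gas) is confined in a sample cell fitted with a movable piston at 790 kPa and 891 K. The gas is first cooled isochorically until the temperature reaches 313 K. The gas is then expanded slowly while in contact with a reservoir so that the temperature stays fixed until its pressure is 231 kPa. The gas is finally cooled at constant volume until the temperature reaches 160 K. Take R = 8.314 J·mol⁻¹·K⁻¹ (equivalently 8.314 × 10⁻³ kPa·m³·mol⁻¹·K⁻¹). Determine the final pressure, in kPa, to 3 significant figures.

From PV = nRT: V₁ = nRT₁/P₁ = 0.1322 m³.
Isochoric, so P/T is constant: V₂ = V₁; P₂ = P₁·(T₂/T₁) = 277.5 kPa.
T constant ⇒ Boyle's law P V = const: T₃ = T₂; V₃ = V₂·(P₂/P₃) = 0.1588 m³.
Isochoric, so P/T is constant: V₄ = V₃; P₄ = P₃·(T₄/T₃) = 118.1 kPa.

P₄ ≈ 118 kPa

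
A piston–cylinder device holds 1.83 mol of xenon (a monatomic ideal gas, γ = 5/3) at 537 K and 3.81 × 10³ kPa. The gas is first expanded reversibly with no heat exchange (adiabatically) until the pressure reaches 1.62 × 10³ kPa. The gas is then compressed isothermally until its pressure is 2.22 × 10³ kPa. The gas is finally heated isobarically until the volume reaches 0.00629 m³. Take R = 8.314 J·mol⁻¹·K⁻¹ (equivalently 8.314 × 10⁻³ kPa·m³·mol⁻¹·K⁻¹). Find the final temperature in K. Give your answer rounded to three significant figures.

From PV = nRT: V₁ = nRT₁/P₁ = 0.002144 m³.
Reversible adiabatic, γ = 5/3: T₂ = T₁·(P₂/P₁)^((γ−1)/γ) = 381.4 K; V₂ = V₁·(P₁/P₂)^(1/γ) = 0.003582 m³.
Isothermal, so P V is constant: T₃ = T₂; V₃ = V₂·(P₂/P₃) = 0.002614 m³.
P constant ⇒ V ∝ T: P₄ = P₃; T₄ = T₃·(V₄/V₃) = 917.8 K.

T₄ ≈ 918 K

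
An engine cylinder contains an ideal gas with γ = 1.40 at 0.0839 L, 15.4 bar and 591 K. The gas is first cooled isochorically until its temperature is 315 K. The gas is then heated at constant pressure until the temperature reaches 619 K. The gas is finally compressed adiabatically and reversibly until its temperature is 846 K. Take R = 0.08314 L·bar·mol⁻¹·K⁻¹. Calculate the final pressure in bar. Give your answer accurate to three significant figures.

P₄ ≈ 24.5 bar

Isochoric, so P/T is constant: V₂ = V₁; P₂ = P₁·(T₂/T₁) = 8.208 bar.
P constant ⇒ V ∝ T: P₃ = P₂; V₃ = V₂·(T₃/T₂) = 0.1649 L.
Adiabatic (γ = 1.40), T V^(γ−1) and P V^γ constant: P₄ = P₃·(T₄/T₃)^(γ/(γ−1)) = 24.50 bar; V₄ = V₃·(T₃/T₄)^(1/(γ−1)) = 0.07550 L.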